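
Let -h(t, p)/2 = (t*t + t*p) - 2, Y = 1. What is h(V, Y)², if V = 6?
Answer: 6400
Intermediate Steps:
h(t, p) = 4 - 2*t² - 2*p*t (h(t, p) = -2*((t*t + t*p) - 2) = -2*((t² + p*t) - 2) = -2*(-2 + t² + p*t) = 4 - 2*t² - 2*p*t)
h(V, Y)² = (4 - 2*6² - 2*1*6)² = (4 - 2*36 - 12)² = (4 - 72 - 12)² = (-80)² = 6400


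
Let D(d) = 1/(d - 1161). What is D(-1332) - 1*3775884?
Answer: -9413278813/2493 ≈ -3.7759e+6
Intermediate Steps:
D(d) = 1/(-1161 + d)
D(-1332) - 1*3775884 = 1/(-1161 - 1332) - 1*3775884 = 1/(-2493) - 3775884 = -1/2493 - 3775884 = -9413278813/2493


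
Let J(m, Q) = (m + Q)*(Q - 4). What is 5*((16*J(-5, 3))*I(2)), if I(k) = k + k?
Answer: 640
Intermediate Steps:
I(k) = 2*k
J(m, Q) = (-4 + Q)*(Q + m) (J(m, Q) = (Q + m)*(-4 + Q) = (-4 + Q)*(Q + m))
5*((16*J(-5, 3))*I(2)) = 5*((16*(3**2 - 4*3 - 4*(-5) + 3*(-5)))*(2*2)) = 5*((16*(9 - 12 + 20 - 15))*4) = 5*((16*2)*4) = 5*(32*4) = 5*128 = 640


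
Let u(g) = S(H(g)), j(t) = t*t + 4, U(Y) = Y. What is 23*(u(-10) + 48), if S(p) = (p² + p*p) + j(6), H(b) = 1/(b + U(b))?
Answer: 404823/200 ≈ 2024.1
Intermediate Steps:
H(b) = 1/(2*b) (H(b) = 1/(b + b) = 1/(2*b))
j(t) = 4 + t² (j(t) = t² + 4 = 4 + t²)
S(p) = 40 + 2*p² (S(p) = (p² + p*p) + (4 + 6²) = (p² + p²) + (4 + 36) = 2*p² + 40 = 40 + 2*p²)
u(g) = 40 + 1/(2*g²) (u(g) = 40 + 2*(1/(2*g))² = 40 + 2*(1/(4*g²)) = 40 + 1/(2*g²))
23*(u(-10) + 48) = 23*((40 + (½)/(-10)²) + 48) = 23*((40 + (½)*(1/100)) + 48) = 23*((40 + 1/200) + 48) = 23*(8001/200 + 48) = 23*(17601/200) = 404823/200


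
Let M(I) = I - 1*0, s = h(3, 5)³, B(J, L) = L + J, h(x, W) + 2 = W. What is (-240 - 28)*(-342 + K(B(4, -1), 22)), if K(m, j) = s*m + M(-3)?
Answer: 70752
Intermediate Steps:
h(x, W) = -2 + W
B(J, L) = J + L
s = 27 (s = (-2 + 5)³ = 3³ = 27)
M(I) = I (M(I) = I + 0 = I)
K(m, j) = -3 + 27*m (K(m, j) = 27*m - 3 = -3 + 27*m)
(-240 - 28)*(-342 + K(B(4, -1), 22)) = (-240 - 28)*(-342 + (-3 + 27*(4 - 1))) = -268*(-342 + (-3 + 27*3)) = -268*(-342 + (-3 + 81)) = -268*(-342 + 78) = -268*(-264) = 70752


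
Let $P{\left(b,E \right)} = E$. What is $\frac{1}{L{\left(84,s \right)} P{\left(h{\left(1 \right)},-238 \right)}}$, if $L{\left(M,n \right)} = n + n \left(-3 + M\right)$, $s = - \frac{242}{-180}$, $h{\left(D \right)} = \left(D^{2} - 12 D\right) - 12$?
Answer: $- \frac{45}{1180718} \approx -3.8112 \cdot 10^{-5}$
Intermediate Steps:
$h{\left(D \right)} = -12 + D^{2} - 12 D$
$s = \frac{121}{90}$ ($s = \left(-242\right) \left(- \frac{1}{180}\right) = \frac{121}{90} \approx 1.3444$)
$\frac{1}{L{\left(84,s \right)} P{\left(h{\left(1 \right)},-238 \right)}} = \frac{1}{\frac{121 \left(-2 + 84\right)}{90} \left(-238\right)} = \frac{1}{\frac{121}{90} \cdot 82} \left(- \frac{1}{238}\right) = \frac{1}{\frac{4961}{45}} \left(- \frac{1}{238}\right) = \frac{45}{4961} \left(- \frac{1}{238}\right) = - \frac{45}{1180718}$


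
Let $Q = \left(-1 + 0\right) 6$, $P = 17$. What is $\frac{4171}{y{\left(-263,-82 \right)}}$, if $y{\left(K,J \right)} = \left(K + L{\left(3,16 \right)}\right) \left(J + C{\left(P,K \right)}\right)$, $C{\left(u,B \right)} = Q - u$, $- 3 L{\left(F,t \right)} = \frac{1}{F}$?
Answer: $\frac{12513}{82880} \approx 0.15098$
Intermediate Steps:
$Q = -6$ ($Q = \left(-1\right) 6 = -6$)
$L{\left(F,t \right)} = - \frac{1}{3 F}$
$C{\left(u,B \right)} = -6 - u$
$y{\left(K,J \right)} = \left(-23 + J\right) \left(- \frac{1}{9} + K\right)$ ($y{\left(K,J \right)} = \left(K - \frac{1}{3 \cdot 3}\right) \left(J - 23\right) = \left(K - \frac{1}{9}\right) \left(J - 23\right) = \left(- \frac{1}{9} + K\right) \left(-23 + J\right) = \left(-23 + J\right) \left(- \frac{1}{9} + K\right)$)
$\frac{4171}{y{\left(-263,-82 \right)}} = \frac{4171}{\frac{23}{9} - -6049 - - \frac{82}{9} - -21566} = \frac{4171}{\frac{23}{9} + 6049 + \frac{82}{9} + 21566} = \frac{4171}{\frac{82880}{3}} = 4171 \cdot \frac{3}{82880} = \frac{12513}{82880}$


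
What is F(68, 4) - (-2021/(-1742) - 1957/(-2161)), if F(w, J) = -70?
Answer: -271288815/3764462 ≈ -72.066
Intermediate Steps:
F(68, 4) - (-2021/(-1742) - 1957/(-2161)) = -70 - (-2021/(-1742) - 1957/(-2161)) = -70 - (-2021*(-1/1742) - 1957*(-1/2161)) = -70 - (2021/1742 + 1957/2161) = -70 - 1*7776475/3764462 = -70 - 7776475/3764462 = -271288815/3764462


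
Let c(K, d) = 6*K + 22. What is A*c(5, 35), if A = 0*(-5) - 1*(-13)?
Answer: 676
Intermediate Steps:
A = 13 (A = 0 + 13 = 13)
c(K, d) = 22 + 6*K
A*c(5, 35) = 13*(22 + 6*5) = 13*(22 + 30) = 13*52 = 676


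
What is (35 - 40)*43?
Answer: -215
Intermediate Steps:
(35 - 40)*43 = -5*43 = -215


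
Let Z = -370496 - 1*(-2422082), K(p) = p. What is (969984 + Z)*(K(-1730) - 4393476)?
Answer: -13280422593420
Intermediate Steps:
Z = 2051586 (Z = -370496 + 2422082 = 2051586)
(969984 + Z)*(K(-1730) - 4393476) = (969984 + 2051586)*(-1730 - 4393476) = 3021570*(-4395206) = -13280422593420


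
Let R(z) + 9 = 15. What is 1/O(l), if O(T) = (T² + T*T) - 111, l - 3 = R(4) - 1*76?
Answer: 1/8867 ≈ 0.00011278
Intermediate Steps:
R(z) = 6 (R(z) = -9 + 15 = 6)
l = -67 (l = 3 + (6 - 1*76) = 3 + (6 - 76) = 3 - 70 = -67)
O(T) = -111 + 2*T² (O(T) = (T² + T²) - 111 = 2*T² - 111 = -111 + 2*T²)
1/O(l) = 1/(-111 + 2*(-67)²) = 1/(-111 + 2*4489) = 1/(-111 + 8978) = 1/8867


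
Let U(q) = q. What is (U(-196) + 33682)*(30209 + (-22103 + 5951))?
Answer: 470712702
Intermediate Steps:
(U(-196) + 33682)*(30209 + (-22103 + 5951)) = (-196 + 33682)*(30209 + (-22103 + 5951)) = 33486*(30209 - 16152) = 33486*14057 = 470712702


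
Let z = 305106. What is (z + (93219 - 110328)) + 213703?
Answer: 501700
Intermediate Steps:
(z + (93219 - 110328)) + 213703 = (305106 + (93219 - 110328)) + 213703 = (305106 - 17109) + 213703 = 287997 + 213703 = 501700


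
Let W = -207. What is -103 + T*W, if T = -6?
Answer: 1139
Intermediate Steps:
-103 + T*W = -103 - 6*(-207) = -103 + 1242 = 1139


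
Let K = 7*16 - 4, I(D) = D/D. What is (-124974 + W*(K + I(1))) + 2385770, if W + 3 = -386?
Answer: 2218395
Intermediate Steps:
W = -389 (W = -3 - 386 = -389)
I(D) = 1
K = 108 (K = 112 - 4 = 108)
(-124974 + W*(K + I(1))) + 2385770 = (-124974 - 389*(108 + 1)) + 2385770 = (-124974 - 389*109) + 2385770 = (-124974 - 42401) + 2385770 = -167375 + 2385770 = 2218395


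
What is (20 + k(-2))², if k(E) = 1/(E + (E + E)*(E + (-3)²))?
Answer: 358801/900 ≈ 398.67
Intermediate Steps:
k(E) = 1/(E + 2*E*(9 + E)) (k(E) = 1/(E + (2*E)*(E + 9)) = 1/(E + (2*E)*(9 + E)) = 1/(E + 2*E*(9 + E)))
(20 + k(-2))² = (20 + 1/((-2)*(19 + 2*(-2))))² = (20 - 1/(2*(19 - 4)))² = (20 - ½/15)² = (20 - ½*1/15)² = (20 - 1/30)² = (599/30)² = 358801/900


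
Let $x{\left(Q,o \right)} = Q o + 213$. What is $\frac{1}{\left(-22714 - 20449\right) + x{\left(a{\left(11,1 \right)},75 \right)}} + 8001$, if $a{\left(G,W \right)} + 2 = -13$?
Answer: $\frac{352644074}{44075} \approx 8001.0$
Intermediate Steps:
$a{\left(G,W \right)} = -15$ ($a{\left(G,W \right)} = -2 - 13 = -15$)
$x{\left(Q,o \right)} = 213 + Q o$
$\frac{1}{\left(-22714 - 20449\right) + x{\left(a{\left(11,1 \right)},75 \right)}} + 8001 = \frac{1}{\left(-22714 - 20449\right) + \left(213 - 1125\right)} + 8001 = \frac{1}{-43163 - 912} + 8001 = \frac{1}{-44075} + 8001 = - \frac{1}{44075} + 8001 = \frac{352644074}{44075}$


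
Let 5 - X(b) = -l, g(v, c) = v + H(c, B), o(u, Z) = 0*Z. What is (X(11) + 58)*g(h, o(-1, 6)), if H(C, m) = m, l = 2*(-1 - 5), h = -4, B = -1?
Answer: -255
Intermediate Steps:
l = -12 (l = 2*(-6) = -12)
o(u, Z) = 0
g(v, c) = -1 + v (g(v, c) = v - 1 = -1 + v)
X(b) = -7 (X(b) = 5 - (-1)*(-12) = 5 - 1*12 = 5 - 12 = -7)
(X(11) + 58)*g(h, o(-1, 6)) = (-7 + 58)*(-1 - 4) = 51*(-5) = -255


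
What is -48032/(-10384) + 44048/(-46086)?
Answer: 54881510/14954907 ≈ 3.6698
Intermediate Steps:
-48032/(-10384) + 44048/(-46086) = -48032*(-1/10384) + 44048*(-1/46086) = 3002/649 - 22024/23043 = 54881510/14954907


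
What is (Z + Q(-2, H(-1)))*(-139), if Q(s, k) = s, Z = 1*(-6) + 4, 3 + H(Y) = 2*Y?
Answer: 556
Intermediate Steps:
H(Y) = -3 + 2*Y
Z = -2 (Z = -6 + 4 = -2)
(Z + Q(-2, H(-1)))*(-139) = (-2 - 2)*(-139) = -4*(-139) = 556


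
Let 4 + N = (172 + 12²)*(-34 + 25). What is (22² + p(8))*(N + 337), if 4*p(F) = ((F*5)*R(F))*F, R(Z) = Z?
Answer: -2822364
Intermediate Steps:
N = -2848 (N = -4 + (172 + 12²)*(-34 + 25) = -4 + (172 + 144)*(-9) = -4 + 316*(-9) = -4 - 2844 = -2848)
p(F) = 5*F³/4 (p(F) = (((F*5)*F)*F)/4 = (((5*F)*F)*F)/4 = ((5*F²)*F)/4 = (5*F³)/4 = 5*F³/4)
(22² + p(8))*(N + 337) = (22² + (5/4)*8³)*(-2848 + 337) = (484 + (5/4)*512)*(-2511) = (484 + 640)*(-2511) = 1124*(-2511) = -2822364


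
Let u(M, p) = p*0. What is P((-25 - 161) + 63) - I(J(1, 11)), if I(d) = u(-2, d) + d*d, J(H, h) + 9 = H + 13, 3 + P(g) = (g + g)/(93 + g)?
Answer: -99/5 ≈ -19.800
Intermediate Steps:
P(g) = -3 + 2*g/(93 + g) (P(g) = -3 + (g + g)/(93 + g) = -3 + (2*g)/(93 + g) = -3 + 2*g/(93 + g))
J(H, h) = 4 + H (J(H, h) = -9 + (H + 13) = -9 + (13 + H) = 4 + H)
u(M, p) = 0
I(d) = d² (I(d) = 0 + d*d = 0 + d² = d²)
P((-25 - 161) + 63) - I(J(1, 11)) = (-279 - ((-25 - 161) + 63))/(93 + ((-25 - 161) + 63)) - (4 + 1)² = (-279 - (-186 + 63))/(93 + (-186 + 63)) - 1*5² = (-279 - 1*(-123))/(93 - 123) - 1*25 = (-279 + 123)/(-30) - 25 = -1/30*(-156) - 25 = 26/5 - 25 = -99/5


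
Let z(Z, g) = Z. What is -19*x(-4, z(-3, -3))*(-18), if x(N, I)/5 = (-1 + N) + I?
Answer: -13680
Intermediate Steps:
x(N, I) = -5 + 5*I + 5*N (x(N, I) = 5*((-1 + N) + I) = 5*(-1 + I + N) = -5 + 5*I + 5*N)
-19*x(-4, z(-3, -3))*(-18) = -19*(-5 + 5*(-3) + 5*(-4))*(-18) = -19*(-5 - 15 - 20)*(-18) = -19*(-40)*(-18) = 760*(-18) = -13680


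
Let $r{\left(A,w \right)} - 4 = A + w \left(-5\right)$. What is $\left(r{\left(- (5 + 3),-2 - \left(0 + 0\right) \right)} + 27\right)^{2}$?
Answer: $1089$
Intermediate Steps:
$r{\left(A,w \right)} = 4 + A - 5 w$ ($r{\left(A,w \right)} = 4 + \left(A + w \left(-5\right)\right) = 4 + \left(A - 5 w\right) = 4 + A - 5 w$)
$\left(r{\left(- (5 + 3),-2 - \left(0 + 0\right) \right)} + 27\right)^{2} = \left(\left(4 - \left(5 + 3\right) - 5 \left(-2 - \left(0 + 0\right)\right)\right) + 27\right)^{2} = \left(\left(4 - 8 - 5 \left(-2 - 0\right)\right) + 27\right)^{2} = \left(\left(4 - 8 - 5 \left(-2 + 0\right)\right) + 27\right)^{2} = \left(\left(4 - 8 - -10\right) + 27\right)^{2} = \left(\left(4 - 8 + 10\right) + 27\right)^{2} = \left(6 + 27\right)^{2} = 33^{2} = 1089$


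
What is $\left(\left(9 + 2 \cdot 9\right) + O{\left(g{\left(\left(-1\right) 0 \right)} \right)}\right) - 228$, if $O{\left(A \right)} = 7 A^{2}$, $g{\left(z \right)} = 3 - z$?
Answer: $-138$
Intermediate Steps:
$\left(\left(9 + 2 \cdot 9\right) + O{\left(g{\left(\left(-1\right) 0 \right)} \right)}\right) - 228 = \left(\left(9 + 2 \cdot 9\right) + 7 \left(3 - \left(-1\right) 0\right)^{2}\right) - 228 = \left(\left(9 + 18\right) + 7 \left(3 - 0\right)^{2}\right) - 228 = \left(27 + 7 \left(3 + 0\right)^{2}\right) - 228 = \left(27 + 7 \cdot 3^{2}\right) - 228 = \left(27 + 7 \cdot 9\right) - 228 = \left(27 + 63\right) - 228 = 90 - 228 = -138$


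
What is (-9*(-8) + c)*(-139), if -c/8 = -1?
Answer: -11120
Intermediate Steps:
c = 8 (c = -8*(-1) = 8)
(-9*(-8) + c)*(-139) = (-9*(-8) + 8)*(-139) = (72 + 8)*(-139) = 80*(-139) = -11120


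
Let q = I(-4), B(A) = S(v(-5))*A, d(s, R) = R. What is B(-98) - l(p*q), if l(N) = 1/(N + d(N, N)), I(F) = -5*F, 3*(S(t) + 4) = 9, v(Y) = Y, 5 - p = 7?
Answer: 7841/80 ≈ 98.012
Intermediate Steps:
p = -2 (p = 5 - 1*7 = 5 - 7 = -2)
S(t) = -1 (S(t) = -4 + (1/3)*9 = -4 + 3 = -1)
B(A) = -A
q = 20 (q = -5*(-4) = 20)
l(N) = 1/(2*N) (l(N) = 1/(N + N) = 1/(2*N))
B(-98) - l(p*q) = -1*(-98) - 1/(2*((-2*20))) = 98 - 1/(2*(-40)) = 98 - (-1)/(2*40) = 98 - 1*(-1/80) = 98 + 1/80 = 7841/80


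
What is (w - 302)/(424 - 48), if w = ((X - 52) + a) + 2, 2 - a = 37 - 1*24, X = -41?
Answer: -101/94 ≈ -1.0745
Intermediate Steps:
a = -11 (a = 2 - (37 - 1*24) = 2 - (37 - 24) = 2 - 1*13 = 2 - 13 = -11)
w = -102 (w = ((-41 - 52) - 11) + 2 = (-93 - 11) + 2 = -104 + 2 = -102)
(w - 302)/(424 - 48) = (-102 - 302)/(424 - 48) = -404/376 = -404*1/376 = -101/94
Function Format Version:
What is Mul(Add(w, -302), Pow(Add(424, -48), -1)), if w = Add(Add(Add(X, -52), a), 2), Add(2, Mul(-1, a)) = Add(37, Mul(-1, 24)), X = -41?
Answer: Rational(-101, 94) ≈ -1.0745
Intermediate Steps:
a = -11 (a = Add(2, Mul(-1, Add(37, Mul(-1, 24)))) = Add(2, Mul(-1, Add(37, -24))) = Add(2, Mul(-1, 13)) = Add(2, -13) = -11)
w = -102 (w = Add(Add(Add(-41, -52), -11), 2) = Add(Add(-93, -11), 2) = Add(-104, 2) = -102)
Mul(Add(w, -302), Pow(Add(424, -48), -1)) = Mul(Add(-102, -302), Pow(Add(424, -48), -1)) = Mul(-404, Pow(376, -1)) = Mul(-404, Rational(1, 376)) = Rational(-101, 94)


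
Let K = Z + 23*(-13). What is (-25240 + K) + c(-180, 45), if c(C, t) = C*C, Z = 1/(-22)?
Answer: 150941/22 ≈ 6861.0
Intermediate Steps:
Z = -1/22 ≈ -0.045455
c(C, t) = C²
K = -6579/22 (K = -1/22 + 23*(-13) = -1/22 - 299 = -6579/22 ≈ -299.05)
(-25240 + K) + c(-180, 45) = (-25240 - 6579/22) + (-180)² = -561859/22 + 32400 = 150941/22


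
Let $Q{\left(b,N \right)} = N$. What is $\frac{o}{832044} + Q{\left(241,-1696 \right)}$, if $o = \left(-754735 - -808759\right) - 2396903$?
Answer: $- \frac{1413489503}{832044} \approx -1698.8$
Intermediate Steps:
$o = -2342879$ ($o = \left(-754735 + 808759\right) - 2396903 = 54024 - 2396903 = -2342879$)
$\frac{o}{832044} + Q{\left(241,-1696 \right)} = - \frac{2342879}{832044} - 1696 = - \frac{1413489503}{832044}$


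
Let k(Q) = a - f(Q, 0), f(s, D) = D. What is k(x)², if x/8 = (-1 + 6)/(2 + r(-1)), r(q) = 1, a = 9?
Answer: 81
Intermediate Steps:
x = 40/3 (x = 8*((-1 + 6)/(2 + 1)) = 8*(5/3) = 40/3 ≈ 13.333)
k(Q) = 9 (k(Q) = 9 - 1*0 = 9 + 0 = 9)
k(x)² = 9² = 81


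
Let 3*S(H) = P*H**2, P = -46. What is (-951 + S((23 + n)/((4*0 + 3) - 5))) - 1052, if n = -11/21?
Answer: -5211985/1323 ≈ -3939.5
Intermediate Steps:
n = -11/21 (n = -11*1/21 = -11/21 ≈ -0.52381)
S(H) = -46*H**2/3 (S(H) = (-46*H**2)/3 = -46*H**2/3)
(-951 + S((23 + n)/((4*0 + 3) - 5))) - 1052 = (-951 - 46*(23 - 11/21)**2/((4*0 + 3) - 5)**2/3) - 1052 = (-951 - 46*222784/(441*((0 + 3) - 5)**2)/3) - 1052 = (-951 - 46*222784/(441*(3 - 5)**2)/3) - 1052 = (-951 - 46*((472/21)/(-2))**2/3) - 1052 = (-951 - 46*((472/21)*(-1/2))**2/3) - 1052 = (-951 - 46*(-236/21)**2/3) - 1052 = (-951 - 46/3*55696/441) - 1052 = (-951 - 2562016/1323) - 1052 = -3820189/1323 - 1052 = -5211985/1323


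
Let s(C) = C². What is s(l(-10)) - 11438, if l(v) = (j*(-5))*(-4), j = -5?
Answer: -1438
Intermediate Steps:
l(v) = -100 (l(v) = -5*(-5)*(-4) = 25*(-4) = -100)
s(l(-10)) - 11438 = (-100)² - 11438 = 10000 - 11438 = -1438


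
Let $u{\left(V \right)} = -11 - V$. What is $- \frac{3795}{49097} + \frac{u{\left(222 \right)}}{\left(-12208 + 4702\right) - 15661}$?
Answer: $- \frac{76479164}{1137430199} \approx -0.067239$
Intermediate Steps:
$- \frac{3795}{49097} + \frac{u{\left(222 \right)}}{\left(-12208 + 4702\right) - 15661} = - \frac{3795}{49097} + \frac{-11 - 222}{\left(-12208 + 4702\right) - 15661} = \left(-3795\right) \frac{1}{49097} + \frac{-11 - 222}{-7506 - 15661} = - \frac{3795}{49097} - \frac{233}{-23167} = - \frac{3795}{49097} - - \frac{233}{23167} = - \frac{3795}{49097} + \frac{233}{23167} = - \frac{76479164}{1137430199}$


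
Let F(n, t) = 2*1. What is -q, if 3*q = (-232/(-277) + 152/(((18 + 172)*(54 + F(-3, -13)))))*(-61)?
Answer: 1007537/58170 ≈ 17.321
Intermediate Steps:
F(n, t) = 2
q = -1007537/58170 (q = ((-232/(-277) + 152/(((18 + 172)*(54 + 2))))*(-61))/3 = ((-232*(-1/277) + 152/((190*56)))*(-61))/3 = ((232/277 + 152/10640)*(-61))/3 = ((232/277 + 152*(1/10640))*(-61))/3 = ((232/277 + 1/70)*(-61))/3 = ((16517/19390)*(-61))/3 = (1/3)*(-1007537/19390) = -1007537/58170 ≈ -17.321)
-q = -1*(-1007537/58170) = 1007537/58170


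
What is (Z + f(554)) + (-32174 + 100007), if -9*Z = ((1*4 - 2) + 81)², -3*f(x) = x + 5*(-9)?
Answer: 602081/9 ≈ 66898.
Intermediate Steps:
f(x) = 15 - x/3 (f(x) = -(x + 5*(-9))/3 = -(x - 45)/3 = -(-45 + x)/3 = 15 - x/3)
Z = -6889/9 (Z = -((1*4 - 2) + 81)²/9 = -((4 - 2) + 81)²/9 = -(2 + 81)²/9 = -⅑*83² = -⅑*6889 = -6889/9 ≈ -765.44)
(Z + f(554)) + (-32174 + 100007) = (-6889/9 + (15 - ⅓*554)) + (-32174 + 100007) = (-6889/9 + (15 - 554/3)) + 67833 = (-6889/9 - 509/3) + 67833 = -8416/9 + 67833 = 602081/9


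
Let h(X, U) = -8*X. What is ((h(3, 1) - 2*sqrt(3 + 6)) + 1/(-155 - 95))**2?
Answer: 56265001/62500 ≈ 900.24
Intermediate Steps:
h(X, U) = -8*X
((h(3, 1) - 2*sqrt(3 + 6)) + 1/(-155 - 95))**2 = ((-8*3 - 2*sqrt(3 + 6)) + 1/(-155 - 95))**2 = ((-24 - 2*sqrt(9)) + 1/(-250))**2 = ((-24 - 2*3) - 1/250)**2 = ((-24 - 6) - 1/250)**2 = (-30 - 1/250)**2 = (-7501/250)**2 = 56265001/62500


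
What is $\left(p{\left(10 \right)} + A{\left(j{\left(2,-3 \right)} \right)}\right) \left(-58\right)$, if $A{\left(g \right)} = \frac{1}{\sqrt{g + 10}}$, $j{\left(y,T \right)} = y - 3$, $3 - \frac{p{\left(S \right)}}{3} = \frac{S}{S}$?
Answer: $- \frac{1102}{3} \approx -367.33$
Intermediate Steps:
$p{\left(S \right)} = 6$ ($p{\left(S \right)} = 9 - 3 \frac{S}{S} = 9 - 3 = 6$)
$j{\left(y,T \right)} = -3 + y$ ($j{\left(y,T \right)} = y - 3 = -3 + y$)
$A{\left(g \right)} = \frac{1}{\sqrt{10 + g}}$
$\left(p{\left(10 \right)} + A{\left(j{\left(2,-3 \right)} \right)}\right) \left(-58\right) = \left(6 + \frac{1}{\sqrt{10 + \left(-3 + 2\right)}}\right) \left(-58\right) = \left(6 + \frac{1}{\sqrt{10 - 1}}\right) \left(-58\right) = \left(6 + \frac{1}{\sqrt{9}}\right) \left(-58\right) = \left(6 + \frac{1}{3}\right) \left(-58\right) = \frac{19}{3} \left(-58\right) = - \frac{1102}{3}$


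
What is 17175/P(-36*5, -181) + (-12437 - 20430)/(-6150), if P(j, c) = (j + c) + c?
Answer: -21953084/833325 ≈ -26.344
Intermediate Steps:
P(j, c) = j + 2*c (P(j, c) = (c + j) + c = j + 2*c)
17175/P(-36*5, -181) + (-12437 - 20430)/(-6150) = 17175/(-36*5 + 2*(-181)) + (-12437 - 20430)/(-6150) = 17175/(-180 - 362) - 32867*(-1/6150) = 17175/(-542) + 32867/6150 = 17175*(-1/542) + 32867/6150 = -17175/542 + 32867/6150 = -21953084/833325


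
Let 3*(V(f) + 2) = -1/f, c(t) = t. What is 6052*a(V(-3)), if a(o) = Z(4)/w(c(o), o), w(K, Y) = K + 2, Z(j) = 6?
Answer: 326808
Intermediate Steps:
w(K, Y) = 2 + K
V(f) = -2 - 1/(3*f) (V(f) = -2 + (-1/f)/3 = -2 - 1/(3*f))
a(o) = 6/(2 + o)
6052*a(V(-3)) = 6052*(6/(2 + (-2 - 1/3/(-3)))) = 6052*(6/(2 + (-2 - 1/3*(-1/3)))) = 6052*(6/(2 + (-2 + 1/9))) = 6052*(6/(2 - 17/9)) = 6052*(6/(1/9)) = 6052*(6*9) = 6052*54 = 326808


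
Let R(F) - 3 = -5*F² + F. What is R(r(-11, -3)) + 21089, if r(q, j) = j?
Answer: 21044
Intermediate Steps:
R(F) = 3 + F - 5*F² (R(F) = 3 + (-5*F² + F) = 3 + (F - 5*F²) = 3 + F - 5*F²)
R(r(-11, -3)) + 21089 = (3 - 3 - 5*(-3)²) + 21089 = (3 - 3 - 5*9) + 21089 = (3 - 3 - 45) + 21089 = -45 + 21089 = 21044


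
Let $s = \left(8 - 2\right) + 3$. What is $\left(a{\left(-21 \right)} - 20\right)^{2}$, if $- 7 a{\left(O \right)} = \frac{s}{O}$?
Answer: $\frac{954529}{2401} \approx 397.55$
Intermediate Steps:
$s = 9$ ($s = 6 + 3 = 9$)
$a{\left(O \right)} = - \frac{9}{7 O}$ ($a{\left(O \right)} = - \frac{9 \frac{1}{O}}{7} = - \frac{9}{7 O}$)
$\left(a{\left(-21 \right)} - 20\right)^{2} = \left(- \frac{9}{7 \left(-21\right)} - 20\right)^{2} = \left(\left(- \frac{9}{7}\right) \left(- \frac{1}{21}\right) - 20\right)^{2} = \left(\frac{3}{49} - 20\right)^{2} = \left(- \frac{977}{49}\right)^{2} = \frac{954529}{2401}$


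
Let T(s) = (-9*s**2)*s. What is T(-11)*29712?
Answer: 355920048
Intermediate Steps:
T(s) = -9*s**3
T(-11)*29712 = -9*(-11)**3*29712 = -9*(-1331)*29712 = 11979*29712 = 355920048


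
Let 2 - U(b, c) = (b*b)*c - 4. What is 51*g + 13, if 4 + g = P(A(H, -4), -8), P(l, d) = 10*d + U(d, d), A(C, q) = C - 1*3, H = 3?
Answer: 22147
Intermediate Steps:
A(C, q) = -3 + C (A(C, q) = C - 3 = -3 + C)
U(b, c) = 6 - c*b² (U(b, c) = 2 - ((b*b)*c - 4) = 2 - (b²*c - 4) = 2 - (c*b² - 4) = 2 - (-4 + c*b²) = 2 + (4 - c*b²) = 6 - c*b²)
P(l, d) = 6 - d³ + 10*d (P(l, d) = 10*d + (6 - d*d²) = 10*d + (6 - d³) = 6 - d³ + 10*d)
g = 434 (g = -4 + (6 - 1*(-8)³ + 10*(-8)) = -4 + (6 - 1*(-512) - 80) = -4 + (6 + 512 - 80) = -4 + 438 = 434)
51*g + 13 = 51*434 + 13 = 22134 + 13 = 22147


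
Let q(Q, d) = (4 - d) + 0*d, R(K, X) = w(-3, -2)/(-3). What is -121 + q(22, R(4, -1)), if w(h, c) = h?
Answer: -118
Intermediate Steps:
R(K, X) = 1 (R(K, X) = -3/(-3) = -3*(-1/3) = 1)
q(Q, d) = 4 - d (q(Q, d) = (4 - d) + 0 = 4 - d)
-121 + q(22, R(4, -1)) = -121 + (4 - 1*1) = -121 + (4 - 1) = -121 + 3 = -118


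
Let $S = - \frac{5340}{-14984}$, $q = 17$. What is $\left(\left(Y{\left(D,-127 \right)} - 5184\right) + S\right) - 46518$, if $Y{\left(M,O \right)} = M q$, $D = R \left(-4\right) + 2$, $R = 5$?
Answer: $- \frac{194820633}{3746} \approx -52008.0$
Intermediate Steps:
$D = -18$ ($D = 5 \left(-4\right) + 2 = -20 + 2 = -18$)
$S = \frac{1335}{3746}$ ($S = \left(-5340\right) \left(- \frac{1}{14984}\right) = \frac{1335}{3746} \approx 0.35638$)
$Y{\left(M,O \right)} = 17 M$ ($Y{\left(M,O \right)} = M 17 = 17 M$)
$\left(\left(Y{\left(D,-127 \right)} - 5184\right) + S\right) - 46518 = \left(\left(17 \left(-18\right) - 5184\right) + \frac{1335}{3746}\right) - 46518 = \left(\left(-306 - 5184\right) + \frac{1335}{3746}\right) - 46518 = \left(-5490 + \frac{1335}{3746}\right) - 46518 = - \frac{20564205}{3746} - 46518 = - \frac{194820633}{3746}$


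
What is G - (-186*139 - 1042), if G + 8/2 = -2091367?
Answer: -2064475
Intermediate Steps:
G = -2091371 (G = -4 - 2091367 = -2091371)
G - (-186*139 - 1042) = -2091371 - (-186*139 - 1042) = -2091371 - (-25854 - 1042) = -2091371 - 1*(-26896) = -2091371 + 26896 = -2064475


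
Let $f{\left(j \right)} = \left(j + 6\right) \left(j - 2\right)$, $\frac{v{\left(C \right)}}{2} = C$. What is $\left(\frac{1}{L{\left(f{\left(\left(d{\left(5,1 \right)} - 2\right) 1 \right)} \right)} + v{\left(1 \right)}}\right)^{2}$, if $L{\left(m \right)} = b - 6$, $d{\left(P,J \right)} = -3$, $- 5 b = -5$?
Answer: $\frac{1}{9} \approx 0.11111$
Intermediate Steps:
$b = 1$ ($b = \left(- \frac{1}{5}\right) \left(-5\right) = 1$)
$v{\left(C \right)} = 2 C$
$f{\left(j \right)} = \left(-2 + j\right) \left(6 + j\right)$ ($f{\left(j \right)} = \left(6 + j\right) \left(-2 + j\right) = \left(-2 + j\right) \left(6 + j\right)$)
$L{\left(m \right)} = -5$ ($L{\left(m \right)} = 1 - 6 = -5$)
$\left(\frac{1}{L{\left(f{\left(\left(d{\left(5,1 \right)} - 2\right) 1 \right)} \right)} + v{\left(1 \right)}}\right)^{2} = \left(\frac{1}{-5 + 2 \cdot 1}\right)^{2} = \left(\frac{1}{-5 + 2}\right)^{2} = \left(\frac{1}{-3}\right)^{2} = \left(- \frac{1}{3}\right)^{2} = \frac{1}{9}$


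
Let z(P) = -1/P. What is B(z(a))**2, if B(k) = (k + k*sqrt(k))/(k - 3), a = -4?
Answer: 9/484 ≈ 0.018595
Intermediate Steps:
B(k) = (k + k**(3/2))/(-3 + k)
B(z(a))**2 = ((-1/(-4) + (-1/(-4))**(3/2))/(-3 - 1/(-4)))**2 = ((-1*(-1/4) + (-1*(-1/4))**(3/2))/(-3 - 1*(-1/4)))**2 = ((1/4 + (1/4)**(3/2))/(-3 + 1/4))**2 = ((1/4 + 1/8)/(-11/4))**2 = (-4/11*3/8)**2 = (-3/22)**2 = 9/484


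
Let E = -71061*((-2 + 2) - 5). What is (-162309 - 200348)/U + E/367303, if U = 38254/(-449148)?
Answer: 29914387380159489/7025404481 ≈ 4.2580e+6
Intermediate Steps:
U = -19127/224574 (U = 38254*(-1/449148) = -19127/224574 ≈ -0.085170)
E = 355305 (E = -71061*(0 - 5) = -71061*(-5) = 355305)
(-162309 - 200348)/U + E/367303 = (-162309 - 200348)/(-19127/224574) + 355305/367303 = -362657*(-224574/19127) + 355305*(1/367303) = 81443333118/19127 + 355305/367303 = 29914387380159489/7025404481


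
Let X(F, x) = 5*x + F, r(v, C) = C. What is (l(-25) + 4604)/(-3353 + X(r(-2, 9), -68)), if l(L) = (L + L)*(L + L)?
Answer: -592/307 ≈ -1.9283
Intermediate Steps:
l(L) = 4*L² (l(L) = (2*L)*(2*L) = 4*L²)
X(F, x) = F + 5*x
(l(-25) + 4604)/(-3353 + X(r(-2, 9), -68)) = (4*(-25)² + 4604)/(-3353 + (9 + 5*(-68))) = (4*625 + 4604)/(-3353 + (9 - 340)) = (2500 + 4604)/(-3353 - 331) = 7104/(-3684) = 7104*(-1/3684) = -592/307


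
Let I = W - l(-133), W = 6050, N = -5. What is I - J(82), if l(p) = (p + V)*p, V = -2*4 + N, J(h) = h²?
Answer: -20092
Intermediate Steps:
V = -13 (V = -2*4 - 5 = -8 - 5 = -13)
l(p) = p*(-13 + p) (l(p) = (p - 13)*p = (-13 + p)*p = p*(-13 + p))
I = -13368 (I = 6050 - (-133)*(-13 - 133) = 6050 - (-133)*(-146) = 6050 - 1*19418 = 6050 - 19418 = -13368)
I - J(82) = -13368 - 1*82² = -13368 - 1*6724 = -13368 - 6724 = -20092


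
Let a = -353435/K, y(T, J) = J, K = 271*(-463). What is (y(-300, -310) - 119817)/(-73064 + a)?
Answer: 15072695071/9167205837 ≈ 1.6442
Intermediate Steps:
K = -125473
a = 353435/125473 (a = -353435/(-125473) = -353435*(-1/125473) = 353435/125473 ≈ 2.8168)
(y(-300, -310) - 119817)/(-73064 + a) = (-310 - 119817)/(-73064 + 353435/125473) = -120127/(-9167205837/125473) = -120127*(-125473/9167205837) = 15072695071/9167205837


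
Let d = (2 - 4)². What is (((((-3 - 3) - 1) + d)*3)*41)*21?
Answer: -7749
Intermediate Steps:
d = 4 (d = (-2)² = 4)
(((((-3 - 3) - 1) + d)*3)*41)*21 = (((((-3 - 3) - 1) + 4)*3)*41)*21 = ((((-6 - 1) + 4)*3)*41)*21 = (((-7 + 4)*3)*41)*21 = (-3*3*41)*21 = -9*41*21 = -369*21 = -7749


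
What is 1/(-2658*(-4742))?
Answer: 1/12604236 ≈ 7.9338e-8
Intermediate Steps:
1/(-2658*(-4742)) = -1/2658*(-1/4742) = 1/12604236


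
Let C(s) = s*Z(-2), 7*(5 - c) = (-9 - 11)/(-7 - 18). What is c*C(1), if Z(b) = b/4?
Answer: -171/70 ≈ -2.4429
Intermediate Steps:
c = 171/35 (c = 5 - (-9 - 11)/(7*(-7 - 18)) = 5 - (-20)/(7*(-25)) = 5 - (-20)*(-1)/(7*25) = 5 - ⅐*⅘ = 5 - 4/35 = 171/35 ≈ 4.8857)
Z(b) = b/4 (Z(b) = b*(¼) = b/4)
C(s) = -s/2 (C(s) = s*((¼)*(-2)) = s*(-½) = -s/2)
c*C(1) = 171*(-½*1)/35 = (171/35)*(-½) = -171/70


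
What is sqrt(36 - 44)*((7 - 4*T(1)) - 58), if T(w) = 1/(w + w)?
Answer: -106*I*sqrt(2) ≈ -149.91*I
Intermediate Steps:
T(w) = 1/(2*w)
sqrt(36 - 44)*((7 - 4*T(1)) - 58) = sqrt(36 - 44)*((7 - 2/1) - 58) = sqrt(-8)*((7 - 2) - 58) = (2*I*sqrt(2))*((7 - 4*1/2) - 58) = (2*I*sqrt(2))*((7 - 2) - 58) = (2*I*sqrt(2))*(5 - 58) = (2*I*sqrt(2))*(-53) = -106*I*sqrt(2)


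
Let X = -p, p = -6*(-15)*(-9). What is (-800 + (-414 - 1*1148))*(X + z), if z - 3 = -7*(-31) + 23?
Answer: -2487186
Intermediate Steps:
p = -810 (p = 90*(-9) = -810)
X = 810 (X = -1*(-810) = 810)
z = 243 (z = 3 + (-7*(-31) + 23) = 3 + (217 + 23) = 3 + 240 = 243)
(-800 + (-414 - 1*1148))*(X + z) = (-800 + (-414 - 1*1148))*(810 + 243) = (-800 + (-414 - 1148))*1053 = (-800 - 1562)*1053 = -2362*1053 = -2487186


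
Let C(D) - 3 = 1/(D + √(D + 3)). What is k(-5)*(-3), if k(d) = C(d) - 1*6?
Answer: 86/9 + I*√2/9 ≈ 9.5556 + 0.15713*I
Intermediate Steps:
C(D) = 3 + 1/(D + √(3 + D)) (C(D) = 3 + 1/(D + √(D + 3)) = 3 + 1/(D + √(3 + D)))
k(d) = -6 + (1 + 3*d + 3*√(3 + d))/(d + √(3 + d)) (k(d) = (1 + 3*d + 3*√(3 + d))/(d + √(3 + d)) - 1*6 = (1 + 3*d + 3*√(3 + d))/(d + √(3 + d)) - 6 = -6 + (1 + 3*d + 3*√(3 + d))/(d + √(3 + d)))
k(-5)*(-3) = ((1 - 3*(-5) - 3*√(3 - 5))/(-5 + √(3 - 5)))*(-3) = ((1 + 15 - 3*I*√2)/(-5 + √(-2)))*(-3) = ((1 + 15 - 3*I*√2)/(-5 + I*√2))*(-3) = ((16 - 3*I*√2)/(-5 + I*√2))*(-3) = -3*(16 - 3*I*√2)/(-5 + I*√2)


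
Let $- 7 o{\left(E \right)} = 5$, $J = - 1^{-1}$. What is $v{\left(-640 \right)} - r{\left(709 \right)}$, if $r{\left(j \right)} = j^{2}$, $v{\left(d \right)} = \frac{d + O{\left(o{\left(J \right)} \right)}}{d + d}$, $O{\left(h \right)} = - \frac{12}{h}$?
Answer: $- \frac{804288821}{1600} \approx -5.0268 \cdot 10^{5}$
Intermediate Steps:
$J = -1$ ($J = \left(-1\right) 1 = -1$)
$o{\left(E \right)} = - \frac{5}{7}$ ($o{\left(E \right)} = \left(- \frac{1}{7}\right) 5 = - \frac{5}{7}$)
$v{\left(d \right)} = \frac{\frac{84}{5} + d}{2 d}$ ($v{\left(d \right)} = \frac{d - \frac{12}{- \frac{5}{7}}}{d + d} = \frac{d - - \frac{84}{5}}{2 d} = \left(d + \frac{84}{5}\right) \frac{1}{2 d} = \left(\frac{84}{5} + d\right) \frac{1}{2 d} = \frac{\frac{84}{5} + d}{2 d}$)
$v{\left(-640 \right)} - r{\left(709 \right)} = \frac{84 + 5 \left(-640\right)}{10 \left(-640\right)} - 709^{2} = \frac{1}{10} \left(- \frac{1}{640}\right) \left(84 - 3200\right) - 502681 = \frac{1}{10} \left(- \frac{1}{640}\right) \left(-3116\right) - 502681 = \frac{779}{1600} - 502681 = - \frac{804288821}{1600}$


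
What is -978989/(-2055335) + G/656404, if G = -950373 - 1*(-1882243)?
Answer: 1278958661003/674565057670 ≈ 1.8960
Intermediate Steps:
G = 931870 (G = -950373 + 1882243 = 931870)
-978989/(-2055335) + G/656404 = -978989/(-2055335) + 931870/656404 = -978989*(-1/2055335) + 931870*(1/656404) = 978989/2055335 + 465935/328202 = 1278958661003/674565057670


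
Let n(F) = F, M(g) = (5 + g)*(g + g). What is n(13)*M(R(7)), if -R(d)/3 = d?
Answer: 8736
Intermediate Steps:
R(d) = -3*d
M(g) = 2*g*(5 + g) (M(g) = (5 + g)*(2*g) = 2*g*(5 + g))
n(13)*M(R(7)) = 13*(2*(-3*7)*(5 - 3*7)) = 13*(2*(-21)*(5 - 21)) = 13*(2*(-21)*(-16)) = 13*672 = 8736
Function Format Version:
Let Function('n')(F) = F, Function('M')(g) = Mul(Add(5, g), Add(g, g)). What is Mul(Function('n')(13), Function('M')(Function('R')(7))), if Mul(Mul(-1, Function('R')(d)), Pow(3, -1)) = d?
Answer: 8736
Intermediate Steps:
Function('R')(d) = Mul(-3, d)
Function('M')(g) = Mul(2, g, Add(5, g)) (Function('M')(g) = Mul(Add(5, g), Mul(2, g)) = Mul(2, g, Add(5, g)))
Mul(Function('n')(13), Function('M')(Function('R')(7))) = Mul(13, Mul(2, Mul(-3, 7), Add(5, Mul(-3, 7)))) = Mul(13, Mul(2, -21, Add(5, -21))) = Mul(13, Mul(2, -21, -16)) = Mul(13, 672) = 8736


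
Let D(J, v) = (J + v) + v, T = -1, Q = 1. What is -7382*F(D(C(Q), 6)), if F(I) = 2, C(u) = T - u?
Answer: -14764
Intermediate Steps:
C(u) = -1 - u
D(J, v) = J + 2*v
-7382*F(D(C(Q), 6)) = -7382*2 = -14764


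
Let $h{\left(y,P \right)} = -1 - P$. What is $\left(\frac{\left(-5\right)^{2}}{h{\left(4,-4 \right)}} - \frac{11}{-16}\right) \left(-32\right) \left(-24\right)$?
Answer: $6928$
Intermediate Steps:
$\left(\frac{\left(-5\right)^{2}}{h{\left(4,-4 \right)}} - \frac{11}{-16}\right) \left(-32\right) \left(-24\right) = \left(\frac{\left(-5\right)^{2}}{-1 - -4} - \frac{11}{-16}\right) \left(-32\right) \left(-24\right) = \left(\frac{25}{-1 + 4} - - \frac{11}{16}\right) \left(-32\right) \left(-24\right) = \left(\frac{25}{3} + \frac{11}{16}\right) \left(-32\right) \left(-24\right) = \frac{433}{48} \left(-32\right) \left(-24\right) = \left(- \frac{866}{3}\right) \left(-24\right) = 6928$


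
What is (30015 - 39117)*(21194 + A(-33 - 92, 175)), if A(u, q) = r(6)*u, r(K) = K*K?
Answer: -151948788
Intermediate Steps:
r(K) = K²
A(u, q) = 36*u (A(u, q) = 6²*u = 36*u)
(30015 - 39117)*(21194 + A(-33 - 92, 175)) = (30015 - 39117)*(21194 + 36*(-33 - 92)) = -9102*(21194 + 36*(-125)) = -9102*(21194 - 4500) = -9102*16694 = -151948788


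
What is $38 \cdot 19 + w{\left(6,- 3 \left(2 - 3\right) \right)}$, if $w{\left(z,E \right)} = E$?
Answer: $725$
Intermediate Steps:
$38 \cdot 19 + w{\left(6,- 3 \left(2 - 3\right) \right)} = 38 \cdot 19 - 3 \left(2 - 3\right) = 722 - -3 = 722 + 3 = 725$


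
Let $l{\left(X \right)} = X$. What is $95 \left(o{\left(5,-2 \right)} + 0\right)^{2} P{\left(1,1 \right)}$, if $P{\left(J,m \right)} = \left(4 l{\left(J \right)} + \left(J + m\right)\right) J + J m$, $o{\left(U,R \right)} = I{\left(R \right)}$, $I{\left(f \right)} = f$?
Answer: $2660$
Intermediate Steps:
$o{\left(U,R \right)} = R$
$P{\left(J,m \right)} = J m + J \left(m + 5 J\right)$ ($P{\left(J,m \right)} = \left(4 J + \left(J + m\right)\right) J + J m = \left(m + 5 J\right) J + J m = J \left(m + 5 J\right) + J m = J m + J \left(m + 5 J\right)$)
$95 \left(o{\left(5,-2 \right)} + 0\right)^{2} P{\left(1,1 \right)} = 95 \left(-2 + 0\right)^{2} \cdot 1 \left(2 \cdot 1 + 5 \cdot 1\right) = 95 \left(-2\right)^{2} \cdot 1 \left(2 + 5\right) = 95 \cdot 4 \cdot 1 \cdot 7 = 380 \cdot 7 = 2660$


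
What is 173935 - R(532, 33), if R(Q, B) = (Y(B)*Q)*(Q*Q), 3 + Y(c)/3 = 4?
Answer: -451532369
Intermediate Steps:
Y(c) = 3 (Y(c) = -9 + 3*4 = -9 + 12 = 3)
R(Q, B) = 3*Q³ (R(Q, B) = (3*Q)*(Q*Q) = (3*Q)*Q² = 3*Q³)
173935 - R(532, 33) = 173935 - 3*532³ = 173935 - 3*150568768 = 173935 - 1*451706304 = 173935 - 451706304 = -451532369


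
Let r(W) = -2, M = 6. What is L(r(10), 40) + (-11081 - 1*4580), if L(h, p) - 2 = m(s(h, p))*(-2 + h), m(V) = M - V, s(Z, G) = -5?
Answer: -15703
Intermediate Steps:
m(V) = 6 - V
L(h, p) = -20 + 11*h (L(h, p) = 2 + (6 - 1*(-5))*(-2 + h) = 2 + (6 + 5)*(-2 + h) = 2 + 11*(-2 + h) = 2 + (-22 + 11*h) = -20 + 11*h)
L(r(10), 40) + (-11081 - 1*4580) = (-20 + 11*(-2)) + (-11081 - 1*4580) = (-20 - 22) + (-11081 - 4580) = -42 - 15661 = -15703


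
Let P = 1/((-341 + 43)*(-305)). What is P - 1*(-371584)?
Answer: 33773269761/90890 ≈ 3.7158e+5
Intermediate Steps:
P = 1/90890 (P = 1/(-298*(-305)) = 1/90890 ≈ 1.1002e-5)
P - 1*(-371584) = 1/90890 - 1*(-371584) = 1/90890 + 371584 = 33773269761/90890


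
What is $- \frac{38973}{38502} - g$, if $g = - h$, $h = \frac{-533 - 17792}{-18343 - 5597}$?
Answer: $- \frac{842461}{3413844} \approx -0.24678$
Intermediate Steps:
$h = \frac{3665}{4788}$ ($h = - \frac{18325}{-23940} = \left(-18325\right) \left(- \frac{1}{23940}\right) = \frac{3665}{4788} \approx 0.76546$)
$g = - \frac{3665}{4788}$ ($g = \left(-1\right) \frac{3665}{4788} = - \frac{3665}{4788} \approx -0.76546$)
$- \frac{38973}{38502} - g = - \frac{38973}{38502} - - \frac{3665}{4788} = \left(-38973\right) \frac{1}{38502} + \frac{3665}{4788} = - \frac{12991}{12834} + \frac{3665}{4788} = - \frac{842461}{3413844}$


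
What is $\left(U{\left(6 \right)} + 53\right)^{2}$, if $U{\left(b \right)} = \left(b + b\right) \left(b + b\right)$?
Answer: $38809$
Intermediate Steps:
$U{\left(b \right)} = 4 b^{2}$ ($U{\left(b \right)} = 2 b 2 b = 4 b^{2}$)
$\left(U{\left(6 \right)} + 53\right)^{2} = \left(4 \cdot 6^{2} + 53\right)^{2} = \left(4 \cdot 36 + 53\right)^{2} = \left(144 + 53\right)^{2} = 197^{2} = 38809$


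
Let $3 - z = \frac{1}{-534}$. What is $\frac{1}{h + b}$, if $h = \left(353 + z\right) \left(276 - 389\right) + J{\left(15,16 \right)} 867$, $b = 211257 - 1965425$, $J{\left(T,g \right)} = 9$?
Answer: $- \frac{534}{954040775} \approx -5.5972 \cdot 10^{-7}$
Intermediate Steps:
$z = \frac{1603}{534}$ ($z = 3 - \frac{1}{-534} = 3 - - \frac{1}{534} = 3 + \frac{1}{534} = \frac{1603}{534} \approx 3.0019$)
$b = -1754168$ ($b = 211257 - 1965425 = -1754168$)
$h = - \frac{17315063}{534}$ ($h = \left(353 + \frac{1603}{534}\right) \left(276 - 389\right) + 9 \cdot 867 = \frac{190105}{534} \left(-113\right) + 7803 = - \frac{21481865}{534} + 7803 = - \frac{17315063}{534} \approx -32425.0$)
$\frac{1}{h + b} = \frac{1}{- \frac{17315063}{534} - 1754168} = \frac{1}{- \frac{954040775}{534}} = - \frac{534}{954040775}$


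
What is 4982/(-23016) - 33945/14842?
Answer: -213805241/85400868 ≈ -2.5035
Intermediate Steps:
4982/(-23016) - 33945/14842 = 4982*(-1/23016) - 33945*1/14842 = -2491/11508 - 33945/14842 = -213805241/85400868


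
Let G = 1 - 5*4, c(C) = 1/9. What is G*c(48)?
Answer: -19/9 ≈ -2.1111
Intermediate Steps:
c(C) = ⅑
G = -19 (G = 1 - 20 = -19)
G*c(48) = -19*⅑ = -19/9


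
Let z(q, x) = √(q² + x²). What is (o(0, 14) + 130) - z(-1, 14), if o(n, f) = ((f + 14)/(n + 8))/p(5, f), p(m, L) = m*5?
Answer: 6507/50 - √197 ≈ 116.10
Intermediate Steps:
p(m, L) = 5*m
o(n, f) = (14 + f)/(25*(8 + n)) (o(n, f) = ((f + 14)/(n + 8))/((5*5)) = ((14 + f)/(8 + n))/25 = ((14 + f)/(8 + n))*(1/25) = (14 + f)/(25*(8 + n)))
(o(0, 14) + 130) - z(-1, 14) = ((14 + 14)/(25*(8 + 0)) + 130) - √((-1)² + 14²) = ((1/25)*28/8 + 130) - √(1 + 196) = ((1/25)*(⅛)*28 + 130) - √197 = (7/50 + 130) - √197 = 6507/50 - √197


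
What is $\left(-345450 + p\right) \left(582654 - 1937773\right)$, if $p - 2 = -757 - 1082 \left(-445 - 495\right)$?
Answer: $-909115459125$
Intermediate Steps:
$p = 1016325$ ($p = 2 - \left(757 + 1082 \left(-445 - 495\right)\right) = 2 - -1016323 = 2 + \left(-757 + 1017080\right) = 2 + 1016323 = 1016325$)
$\left(-345450 + p\right) \left(582654 - 1937773\right) = \left(-345450 + 1016325\right) \left(582654 - 1937773\right) = 670875 \left(-1355119\right) = -909115459125$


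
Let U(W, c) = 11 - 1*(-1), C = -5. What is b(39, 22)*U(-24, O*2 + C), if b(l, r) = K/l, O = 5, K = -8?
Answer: -32/13 ≈ -2.4615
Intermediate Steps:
U(W, c) = 12 (U(W, c) = 11 + 1 = 12)
b(l, r) = -8/l
b(39, 22)*U(-24, O*2 + C) = -8/39*12 = -32/13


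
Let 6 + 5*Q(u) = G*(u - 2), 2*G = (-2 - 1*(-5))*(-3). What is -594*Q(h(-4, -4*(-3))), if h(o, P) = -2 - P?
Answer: -39204/5 ≈ -7840.8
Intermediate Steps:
G = -9/2 (G = ((-2 - 1*(-5))*(-3))/2 = ((-2 + 5)*(-3))/2 = (3*(-3))/2 = (½)*(-9) = -9/2 ≈ -4.5000)
Q(u) = ⅗ - 9*u/10 (Q(u) = -6/5 + (-9*(u - 2)/2)/5 = -6/5 + (-9*(-2 + u)/2)/5 = -6/5 + (9 - 9*u/2)/5 = -6/5 + (9/5 - 9*u/10) = ⅗ - 9*u/10)
-594*Q(h(-4, -4*(-3))) = -594*(⅗ - 9*(-2 - (-4)*(-3))/10) = -594*(⅗ - 9*(-2 - 1*12)/10) = -594*(⅗ - 9*(-2 - 12)/10) = -594*(⅗ - 9/10*(-14)) = -594*(⅗ + 63/5) = -594*66/5 = -39204/5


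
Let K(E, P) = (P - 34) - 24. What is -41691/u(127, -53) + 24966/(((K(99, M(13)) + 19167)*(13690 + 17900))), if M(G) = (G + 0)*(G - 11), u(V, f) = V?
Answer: -1400063859026/4264904475 ≈ -328.28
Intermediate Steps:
M(G) = G*(-11 + G)
K(E, P) = -58 + P (K(E, P) = (-34 + P) - 24 = -58 + P)
-41691/u(127, -53) + 24966/(((K(99, M(13)) + 19167)*(13690 + 17900))) = -41691/127 + 24966/((((-58 + 13*(-11 + 13)) + 19167)*(13690 + 17900))) = -41691*1/127 + 24966/((((-58 + 13*2) + 19167)*31590)) = -41691/127 + 24966/((((-58 + 26) + 19167)*31590)) = -41691/127 + 24966/(((-32 + 19167)*31590)) = -41691/127 + 24966/((19135*31590)) = -41691/127 + 24966/604474650 = -41691/127 + 24966*(1/604474650) = -41691/127 + 1387/33581925 = -1400063859026/4264904475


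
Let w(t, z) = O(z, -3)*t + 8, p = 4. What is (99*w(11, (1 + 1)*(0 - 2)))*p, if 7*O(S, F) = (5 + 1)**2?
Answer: 178992/7 ≈ 25570.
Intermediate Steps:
O(S, F) = 36/7 (O(S, F) = (5 + 1)**2/7 = (1/7)*6**2 = (1/7)*36 = 36/7)
w(t, z) = 8 + 36*t/7 (w(t, z) = 36*t/7 + 8 = 8 + 36*t/7)
(99*w(11, (1 + 1)*(0 - 2)))*p = (99*(8 + (36/7)*11))*4 = (99*(8 + 396/7))*4 = (99*(452/7))*4 = (44748/7)*4 = 178992/7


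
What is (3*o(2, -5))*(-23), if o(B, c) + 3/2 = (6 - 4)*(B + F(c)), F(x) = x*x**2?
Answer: 34155/2 ≈ 17078.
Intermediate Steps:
F(x) = x**3
o(B, c) = -3/2 + 2*B + 2*c**3 (o(B, c) = -3/2 + (6 - 4)*(B + c**3) = -3/2 + 2*(B + c**3) = -3/2 + (2*B + 2*c**3) = -3/2 + 2*B + 2*c**3)
(3*o(2, -5))*(-23) = (3*(-3/2 + 2*2 + 2*(-5)**3))*(-23) = (3*(-3/2 + 4 + 2*(-125)))*(-23) = (3*(-3/2 + 4 - 250))*(-23) = (3*(-495/2))*(-23) = -1485/2*(-23) = 34155/2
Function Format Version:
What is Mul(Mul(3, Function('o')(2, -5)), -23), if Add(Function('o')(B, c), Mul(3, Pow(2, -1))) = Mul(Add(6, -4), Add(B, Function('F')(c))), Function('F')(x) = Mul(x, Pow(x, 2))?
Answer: Rational(34155, 2) ≈ 17078.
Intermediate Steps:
Function('F')(x) = Pow(x, 3)
Function('o')(B, c) = Add(Rational(-3, 2), Mul(2, B), Mul(2, Pow(c, 3))) (Function('o')(B, c) = Add(Rational(-3, 2), Mul(Add(6, -4), Add(B, Pow(c, 3)))) = Add(Rational(-3, 2), Mul(2, Add(B, Pow(c, 3)))) = Add(Rational(-3, 2), Add(Mul(2, B), Mul(2, Pow(c, 3)))) = Add(Rational(-3, 2), Mul(2, B), Mul(2, Pow(c, 3))))
Mul(Mul(3, Function('o')(2, -5)), -23) = Mul(Mul(3, Add(Rational(-3, 2), Mul(2, 2), Mul(2, Pow(-5, 3)))), -23) = Mul(Mul(3, Add(Rational(-3, 2), 4, Mul(2, -125))), -23) = Mul(Mul(3, Add(Rational(-3, 2), 4, -250)), -23) = Mul(Mul(3, Rational(-495, 2)), -23) = Mul(Rational(-1485, 2), -23) = Rational(34155, 2)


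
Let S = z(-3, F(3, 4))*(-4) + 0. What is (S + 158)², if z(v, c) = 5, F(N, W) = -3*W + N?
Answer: 19044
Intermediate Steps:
F(N, W) = N - 3*W
S = -20 (S = 5*(-4) + 0 = -20 + 0 = -20)
(S + 158)² = (-20 + 158)² = 138² = 19044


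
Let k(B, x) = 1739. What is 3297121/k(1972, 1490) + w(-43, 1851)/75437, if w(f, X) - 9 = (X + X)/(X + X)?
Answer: 248724934267/131184943 ≈ 1896.0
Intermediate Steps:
w(f, X) = 10 (w(f, X) = 9 + (X + X)/(X + X) = 9 + (2*X)/((2*X)) = 9 + (2*X)*(1/(2*X)) = 9 + 1 = 10)
3297121/k(1972, 1490) + w(-43, 1851)/75437 = 3297121/1739 + 10/75437 = 248724934267/131184943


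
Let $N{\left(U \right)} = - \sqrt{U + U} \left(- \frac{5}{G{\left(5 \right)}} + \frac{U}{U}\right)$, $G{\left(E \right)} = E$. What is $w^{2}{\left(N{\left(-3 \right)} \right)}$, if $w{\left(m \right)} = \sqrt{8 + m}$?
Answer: $8$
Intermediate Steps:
$N{\left(U \right)} = 0$ ($N{\left(U \right)} = - \sqrt{U + U} \left(- \frac{5}{5} + \frac{U}{U}\right) = - \sqrt{2 U} \left(\left(-5\right) \frac{1}{5} + 1\right) = - \sqrt{2} \sqrt{U} \left(-1 + 1\right) = - \sqrt{2} \sqrt{U} 0 = 0$)
$w^{2}{\left(N{\left(-3 \right)} \right)} = \left(\sqrt{8 + 0}\right)^{2} = \left(\sqrt{8}\right)^{2} = \left(2 \sqrt{2}\right)^{2} = 8$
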